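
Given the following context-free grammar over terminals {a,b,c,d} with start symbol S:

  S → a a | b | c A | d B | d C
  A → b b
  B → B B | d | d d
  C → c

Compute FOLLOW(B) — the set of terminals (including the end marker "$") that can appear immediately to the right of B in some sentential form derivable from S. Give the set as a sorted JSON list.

FIRST sets, iterate to fixpoint:
round 1:
  A via A→b b: +{b}
  B via B→d: +{d}
  C via C→c: +{c}
  S via S→a a: +{a}
  S via S→b: +{b}
  S via S→c A: +{c}
  S via S→d B: +{d}
  FIRST(S)={a,b,c,d}  FIRST(A)={b}  FIRST(B)={d}  FIRST(C)={c}
round 2: — fixpoint
  FIRST(S)={a,b,c,d}  FIRST(A)={b}  FIRST(B)={d}  FIRST(C)={c}

FOLLOW sets:
initialize: $ ∈ FOLLOW(S)
[1]
  B→B B: FOLLOW(B) ⊇ FIRST(B) = {d}; new: +{d}
  S→c A: FOLLOW(A) ⊇ FOLLOW(S) ⊇ {$}; new: +{$}
  S→d B: FOLLOW(B) ⊇ FOLLOW(S) ⊇ {$}; new: +{$}
  S→d C: FOLLOW(C) ⊇ FOLLOW(S) ⊇ {$}; new: +{$}
  FOLLOW[S]={$}  FOLLOW[A]={$}  FOLLOW[B]={$,d}  FOLLOW[C]={$}
[2] done
  FOLLOW[S]={$}  FOLLOW[A]={$}  FOLLOW[B]={$,d}  FOLLOW[C]={$}

FOLLOW(B) = ["$", "d"]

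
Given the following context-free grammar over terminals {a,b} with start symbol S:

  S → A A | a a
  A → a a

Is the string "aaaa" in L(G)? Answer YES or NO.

CNF form of G:
  S -> A A | T0 T0
  A -> T0 T0
  T0 -> a

Fill CYK table bottom-up:
  [0..0]={T0}  "a"  orig:{}
  [1..1]={T0}  "a"  orig:{}
  [2..2]={T0}  "a"  orig:{}
  [3..3]={T0}  "a"  orig:{}
  [0..1]={A,S}  "aa"
  [1..2]={A,S}  "aa"
  [2..3]={A,S}  "aa"
  [0..2]=∅  "aaa"
  [1..3]=∅  "aaa"
  [0..3]={S}  "aaaa"

S ∈ T[0,3] ⇒ YES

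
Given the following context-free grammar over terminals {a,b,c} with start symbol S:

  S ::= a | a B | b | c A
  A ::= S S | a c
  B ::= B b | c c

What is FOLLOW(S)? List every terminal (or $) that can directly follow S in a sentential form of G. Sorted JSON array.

FIRST sets, iterate to fixpoint:
pass 1:
  A via A→a c: +{a}
  B via B→c c: +{c}
  S via S→a: +{a}
  S via S→b: +{b}
  S via S→c A: +{c}
  FIRST[S]={a,b,c}  FIRST[A]={a}  FIRST[B]={c}
pass 2:
  A via A→S S: +{b,c}
  FIRST[S]={a,b,c}  FIRST[A]={a,b,c}  FIRST[B]={c}
pass 3: (stable)
  FIRST[S]={a,b,c}  FIRST[A]={a,b,c}  FIRST[B]={c}

Compute FOLLOW by fixpoint:
initialize: $ ∈ FOLLOW(S)
round 1:
  A→S S: FOLLOW(S) ⊇ FIRST(S) = {a,b,c}; new: +{a,b,c}
  B→B b: FOLLOW(B) ⊇ FIRST(b) = {b}; new: +{b}
  S→a B: FOLLOW(B) ⊇ FOLLOW(S) ⊇ {$,a,b,c}; new: +{$,a,c}
  S→c A: FOLLOW(A) ⊇ FOLLOW(S) ⊇ {$,a,b,c}; new: +{$,a,b,c}
  S: {$,a,b,c}  A: {$,a,b,c}  B: {$,a,b,c}
round 2: done
  S: {$,a,b,c}  A: {$,a,b,c}  B: {$,a,b,c}

FOLLOW(S) = ["$", "a", "b", "c"]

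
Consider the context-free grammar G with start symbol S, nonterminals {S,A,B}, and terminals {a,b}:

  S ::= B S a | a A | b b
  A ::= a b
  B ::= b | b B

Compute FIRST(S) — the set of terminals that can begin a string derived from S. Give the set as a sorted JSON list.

Compute FIRST by fixpoint:
pass 1:
  A via A→a b: +{a}
  B via B→b: +{b}
  S via S→B S a: +{b}
  S via S→a A: +{a}
  FIRST(S)={a,b}  FIRST(A)={a}  FIRST(B)={b}
pass 2: done
  FIRST(S)={a,b}  FIRST(A)={a}  FIRST(B)={b}

FIRST(S) = ["a", "b"]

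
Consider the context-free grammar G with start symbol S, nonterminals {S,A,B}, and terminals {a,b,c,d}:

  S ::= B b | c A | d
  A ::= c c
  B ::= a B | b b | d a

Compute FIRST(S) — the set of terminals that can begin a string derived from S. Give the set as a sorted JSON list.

FIRST iteration:
iter 1:
  A via A→c c: +{c}
  B via B→a B: +{a}
  B via B→b b: +{b}
  B via B→d a: +{d}
  S via S→B b: +{a,b,d}
  S via S→c A: +{c}
  S: {a,b,c,d}  A: {c}  B: {a,b,d}
iter 2: done
  S: {a,b,c,d}  A: {c}  B: {a,b,d}

FIRST(S) = ["a", "b", "c", "d"]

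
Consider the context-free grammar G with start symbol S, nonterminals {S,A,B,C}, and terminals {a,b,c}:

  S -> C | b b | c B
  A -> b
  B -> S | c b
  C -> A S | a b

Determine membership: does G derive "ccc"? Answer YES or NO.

CNF form of G:
  S -> A S | T0 T1 | T1 T1 | T2 B
  A -> b
  B -> A S | T0 T1 | T1 T1 | T2 B | T2 T1
  C -> A S | T0 T1
  T0 -> a
  T1 -> b
  T2 -> c

CYK table (by increasing span):
  [0..0]={T2}  "c"  orig:{}
  [1..1]={T2}  "c"  orig:{}
  [2..2]={T2}  "c"  orig:{}
  [0..1]=∅  "cc"
  [1..2]=∅  "cc"
  [0..2]=∅  "ccc"

S ∉ T[0,2] ⇒ NO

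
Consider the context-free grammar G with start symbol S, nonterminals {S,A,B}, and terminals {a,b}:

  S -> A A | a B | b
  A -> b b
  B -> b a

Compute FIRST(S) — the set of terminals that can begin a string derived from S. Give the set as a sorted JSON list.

FIRST sets, iterate to fixpoint:
round 1:
  A via A→b b: +{b}
  B via B→b a: +{b}
  S via S→A A: +{b}
  S via S→a B: +{a}
  FIRST(S)={a,b}  FIRST(A)={b}  FIRST(B)={b}
round 2: — fixpoint
  FIRST(S)={a,b}  FIRST(A)={b}  FIRST(B)={b}

FIRST(S) = ["a", "b"]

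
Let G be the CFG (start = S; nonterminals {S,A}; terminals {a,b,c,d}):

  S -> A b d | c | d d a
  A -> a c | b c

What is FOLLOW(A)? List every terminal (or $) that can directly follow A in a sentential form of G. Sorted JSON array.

FIRST sets, iterate to fixpoint:
iter 1:
  A via A→a c: +{a}
  A via A→b c: +{b}
  S via S→A b d: +{a,b}
  S via S→c: +{c}
  S via S→d d a: +{d}
  FIRST(S)={a,b,c,d}  FIRST(A)={a,b}
iter 2: (stable)
  FIRST(S)={a,b,c,d}  FIRST(A)={a,b}

FOLLOW iteration:
FOLLOW(S) := {$}
round 1:
  S→A b d: FOLLOW(A) ⊇ FIRST(b) = {b}; new: +{b}
  FOLLOW[S]={$}  FOLLOW[A]={b}
round 2: (no change)
  FOLLOW[S]={$}  FOLLOW[A]={b}

FOLLOW(A) = ["b"]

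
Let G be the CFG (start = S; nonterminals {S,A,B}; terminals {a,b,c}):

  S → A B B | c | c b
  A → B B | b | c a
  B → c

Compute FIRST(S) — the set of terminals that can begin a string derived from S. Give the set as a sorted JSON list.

Compute FIRST by fixpoint:
[1]
  A via A→b: +{b}
  A via A→c a: +{c}
  B via B→c: +{c}
  S via S→A B B: +{b,c}
  S: {b,c}  A: {b,c}  B: {c}
[2] (stable)
  S: {b,c}  A: {b,c}  B: {c}

FIRST(S) = ["b", "c"]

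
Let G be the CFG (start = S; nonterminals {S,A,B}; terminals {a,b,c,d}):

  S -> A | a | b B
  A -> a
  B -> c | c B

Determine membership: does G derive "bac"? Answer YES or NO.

Convert to CNF:
  S -> T1 B | a
  A -> a
  B -> T0 B | c
  T0 -> c
  T1 -> b

Fill CYK table bottom-up:
  cell(0,0) b: {T1}  orig:{}
  cell(1,1) a: {A,S}
  cell(2,2) c: {B,T0}  orig:{B}
  cell(0,1) ba: ∅
  cell(1,2) ac: ∅
  cell(0,2) bac: ∅

S ∉ T[0,2] ⇒ NO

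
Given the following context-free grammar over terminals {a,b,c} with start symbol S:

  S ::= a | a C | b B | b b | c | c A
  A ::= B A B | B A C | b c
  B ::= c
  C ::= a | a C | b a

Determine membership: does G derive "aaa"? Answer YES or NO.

CNF form of G:
  S -> T0 B | T0 T0 | T1 A | T2 C | a | c
  A -> B X3 | B X4 | T0 T1
  B -> c
  C -> T0 T2 | T2 C | a
  T0 -> b
  T1 -> c
  T2 -> a
  X3 -> A B
  X4 -> A C

CYK table (by increasing span):
  [0..0]={C,S,T2}  "a"  orig:{C,S}
  [1..1]={C,S,T2}  "a"  orig:{C,S}
  [2..2]={C,S,T2}  "a"  orig:{C,S}
  [0..1]={C,S}  "aa"
  [1..2]={C,S}  "aa"
  [0..2]={C,S}  "aaa"

S ∈ T[0,2] ⇒ YES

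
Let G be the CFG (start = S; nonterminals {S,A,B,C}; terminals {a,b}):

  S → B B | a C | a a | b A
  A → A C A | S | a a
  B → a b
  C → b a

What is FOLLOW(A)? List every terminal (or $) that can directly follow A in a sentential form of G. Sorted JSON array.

FIRST iteration:
[1]
  A via A→a a: +{a}
  B via B→a b: +{a}
  C via C→b a: +{b}
  S via S→B B: +{a}
  S via S→b A: +{b}
  FIRST(S)={a,b}  FIRST(A)={a}  FIRST(B)={a}  FIRST(C)={b}
[2]
  A via A→S: +{b}
  FIRST(S)={a,b}  FIRST(A)={a,b}  FIRST(B)={a}  FIRST(C)={b}
[3] done
  FIRST(S)={a,b}  FIRST(A)={a,b}  FIRST(B)={a}  FIRST(C)={b}

Compute FOLLOW by fixpoint:
FOLLOW(S) := {$}
round 1:
  A→A C A: FOLLOW(A) ⊇ FIRST(C) = {b}; new: +{b}
  A→A C A: FOLLOW(C) ⊇ FIRST(A) = {a,b}; new: +{a,b}
  A→S: FOLLOW(S) ⊇ FOLLOW(A) ⊇ {b}; new: +{b}
  S→B B: FOLLOW(B) ⊇ FIRST(B) = {a}; new: +{a}
  S→B B: FOLLOW(B) ⊇ FOLLOW(S) ⊇ {$,b}; new: +{$,b}
  S→a C: FOLLOW(C) ⊇ FOLLOW(S) ⊇ {$,b}; new: +{$}
  S→b A: FOLLOW(A) ⊇ FOLLOW(S) ⊇ {$,b}; new: +{$}
  FOLLOW(S)={$,b}  FOLLOW(A)={$,b}  FOLLOW(B)={$,a,b}  FOLLOW(C)={$,a,b}
round 2: (no change)
  FOLLOW(S)={$,b}  FOLLOW(A)={$,b}  FOLLOW(B)={$,a,b}  FOLLOW(C)={$,a,b}

FOLLOW(A) = ["$", "b"]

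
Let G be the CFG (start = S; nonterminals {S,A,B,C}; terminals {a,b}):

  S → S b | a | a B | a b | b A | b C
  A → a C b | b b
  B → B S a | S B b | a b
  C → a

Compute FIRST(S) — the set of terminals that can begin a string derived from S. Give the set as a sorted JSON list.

FIRST sets, iterate to fixpoint:
round 1:
  A via A→a C b: +{a}
  A via A→b b: +{b}
  B via B→a b: +{a}
  C via C→a: +{a}
  S via S→a: +{a}
  S via S→b A: +{b}
  FIRST[S]={a,b}  FIRST[A]={a,b}  FIRST[B]={a}  FIRST[C]={a}
round 2:
  B via B→S B b: +{b}
  FIRST[S]={a,b}  FIRST[A]={a,b}  FIRST[B]={a,b}  FIRST[C]={a}
round 3: (no change)
  FIRST[S]={a,b}  FIRST[A]={a,b}  FIRST[B]={a,b}  FIRST[C]={a}

FIRST(S) = ["a", "b"]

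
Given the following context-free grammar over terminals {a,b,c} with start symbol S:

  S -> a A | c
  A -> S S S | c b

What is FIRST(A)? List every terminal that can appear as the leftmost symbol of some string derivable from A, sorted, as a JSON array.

Compute FIRST by fixpoint:
round 1:
  A via A→c b: +{c}
  S via S→a A: +{a}
  S via S→c: +{c}
  FIRST(S)={a,c}  FIRST(A)={c}
round 2:
  A via A→S S S: +{a}
  FIRST(S)={a,c}  FIRST(A)={a,c}
round 3: (no change)
  FIRST(S)={a,c}  FIRST(A)={a,c}

FIRST(A) = ["a", "c"]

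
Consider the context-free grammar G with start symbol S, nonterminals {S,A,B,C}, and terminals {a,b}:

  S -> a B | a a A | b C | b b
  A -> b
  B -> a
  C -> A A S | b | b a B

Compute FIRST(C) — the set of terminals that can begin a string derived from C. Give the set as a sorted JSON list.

FIRST iteration:
round 1:
  A via A→b: +{b}
  B via B→a: +{a}
  C via C→A A S: +{b}
  S via S→a B: +{a}
  S via S→b C: +{b}
  FIRST(S)={a,b}  FIRST(A)={b}  FIRST(B)={a}  FIRST(C)={b}
round 2: (no change)
  FIRST(S)={a,b}  FIRST(A)={b}  FIRST(B)={a}  FIRST(C)={b}

FIRST(C) = ["b"]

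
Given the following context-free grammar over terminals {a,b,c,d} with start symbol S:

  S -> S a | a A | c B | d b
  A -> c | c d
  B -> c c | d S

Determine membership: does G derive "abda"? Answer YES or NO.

Convert to CNF:
  S -> S T2 | T0 B | T1 T3 | T2 A
  A -> T0 T1 | c
  B -> T0 T0 | T1 S
  T0 -> c
  T1 -> d
  T2 -> a
  T3 -> b

Fill CYK table bottom-up:
  cell(0,0) a: {T2}  orig:{}
  cell(1,1) b: {T3}  orig:{}
  cell(2,2) d: {T1}  orig:{}
  cell(3,3) a: {T2}  orig:{}
  cell(0,1) ab: ∅
  cell(1,2) bd: ∅
  cell(2,3) da: ∅
  cell(0,2) abd: ∅
  cell(1,3) bda: ∅
  cell(0,3) abda: ∅

S ∉ T[0,3] ⇒ NO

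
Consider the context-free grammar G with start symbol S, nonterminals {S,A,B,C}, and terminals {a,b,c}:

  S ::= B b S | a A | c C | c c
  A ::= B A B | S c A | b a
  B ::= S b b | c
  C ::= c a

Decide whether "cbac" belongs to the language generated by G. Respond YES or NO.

CNF form of G:
  S -> B X6 | T0 C | T0 T0 | T2 A
  A -> B X3 | S X4 | T1 T2
  B -> S X5 | c
  C -> T0 T2
  T0 -> c
  T1 -> b
  T2 -> a
  X3 -> A B
  X4 -> T0 A
  X5 -> T1 T1
  X6 -> T1 S

CYK fill:
  cell(0,0) c: {B,T0}  orig:{B}
  cell(1,1) b: {T1}  orig:{}
  cell(2,2) a: {T2}  orig:{}
  cell(3,3) c: {B,T0}  orig:{B}
  cell(0,1) cb: ∅
  cell(1,2) ba: {A}
  cell(2,3) ac: ∅
  cell(0,2) cba: {X4}  orig:{}
  cell(1,3) bac: {X3}  orig:{}
  cell(0,3) cbac: {A}

S ∉ T[0,3] ⇒ NO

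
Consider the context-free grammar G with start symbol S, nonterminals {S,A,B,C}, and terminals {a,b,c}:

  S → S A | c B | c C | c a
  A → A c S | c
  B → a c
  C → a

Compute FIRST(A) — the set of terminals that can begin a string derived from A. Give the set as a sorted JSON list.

FIRST sets, iterate to fixpoint:
round 1:
  A via A→c: +{c}
  B via B→a c: +{a}
  C via C→a: +{a}
  S via S→c B: +{c}
  S: {c}  A: {c}  B: {a}  C: {a}
round 2: (no change)
  S: {c}  A: {c}  B: {a}  C: {a}

FIRST(A) = ["c"]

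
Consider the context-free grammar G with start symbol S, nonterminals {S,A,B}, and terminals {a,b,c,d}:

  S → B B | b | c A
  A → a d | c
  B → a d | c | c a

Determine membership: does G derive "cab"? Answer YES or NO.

Convert to CNF:
  S -> B B | T2 A | b
  A -> T0 T1 | c
  B -> T0 T1 | T2 T0 | c
  T0 -> a
  T1 -> d
  T2 -> c

CYK fill:
  cell(0,0) c: {A,B,T2}  orig:{A,B}
  cell(1,1) a: {T0}  orig:{}
  cell(2,2) b: {S}
  cell(0,1) ca: {B}
  cell(1,2) ab: ∅
  cell(0,2) cab: ∅

S ∉ T[0,2] ⇒ NO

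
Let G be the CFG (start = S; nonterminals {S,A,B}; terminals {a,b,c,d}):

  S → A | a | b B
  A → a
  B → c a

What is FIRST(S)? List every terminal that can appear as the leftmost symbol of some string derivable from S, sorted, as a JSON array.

FIRST sets, iterate to fixpoint:
[1]
  A via A→a: +{a}
  B via B→c a: +{c}
  S via S→A: +{a}
  S via S→b B: +{b}
  FIRST[S]={a,b}  FIRST[A]={a}  FIRST[B]={c}
[2] (stable)
  FIRST[S]={a,b}  FIRST[A]={a}  FIRST[B]={c}

FIRST(S) = ["a", "b"]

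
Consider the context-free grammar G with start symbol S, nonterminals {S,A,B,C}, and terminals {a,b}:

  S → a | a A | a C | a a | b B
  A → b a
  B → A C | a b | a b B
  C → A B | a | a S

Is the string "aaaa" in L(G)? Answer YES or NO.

CNF form of G:
  S -> T0 B | T1 A | T1 C | T1 T1 | a
  A -> T0 T1
  B -> A C | T1 T0 | T1 X2
  C -> A B | T1 S | a
  T0 -> b
  T1 -> a
  X2 -> T0 B

CYK fill:
  cell(0,0) a: {C,S,T1}  orig:{C,S}
  cell(1,1) a: {C,S,T1}  orig:{C,S}
  cell(2,2) a: {C,S,T1}  orig:{C,S}
  cell(3,3) a: {C,S,T1}  orig:{C,S}
  cell(0,1) aa: {C,S}
  cell(1,2) aa: {C,S}
  cell(2,3) aa: {C,S}
  cell(0,2) aaa: {C,S}
  cell(1,3) aaa: {C,S}
  cell(0,3) aaaa: {C,S}

S ∈ T[0,3] ⇒ YES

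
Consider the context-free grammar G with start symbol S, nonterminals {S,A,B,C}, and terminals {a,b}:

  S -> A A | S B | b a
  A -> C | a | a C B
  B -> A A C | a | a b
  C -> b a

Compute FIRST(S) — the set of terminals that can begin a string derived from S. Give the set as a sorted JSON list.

Compute FIRST by fixpoint:
round 1:
  A via A→a: +{a}
  B via B→A A C: +{a}
  C via C→b a: +{b}
  S via S→A A: +{a}
  S via S→b a: +{b}
  FIRST(S)={a,b}  FIRST(A)={a}  FIRST(B)={a}  FIRST(C)={b}
round 2:
  A via A→C: +{b}
  B via B→A A C: +{b}
  FIRST(S)={a,b}  FIRST(A)={a,b}  FIRST(B)={a,b}  FIRST(C)={b}
round 3: — fixpoint
  FIRST(S)={a,b}  FIRST(A)={a,b}  FIRST(B)={a,b}  FIRST(C)={b}

FIRST(S) = ["a", "b"]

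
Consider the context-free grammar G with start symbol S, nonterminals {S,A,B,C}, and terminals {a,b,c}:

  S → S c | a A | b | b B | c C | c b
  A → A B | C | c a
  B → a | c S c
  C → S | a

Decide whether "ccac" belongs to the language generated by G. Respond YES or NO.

CNF form of G:
  S -> S T0 | T0 C | T0 T2 | T1 A | T2 B | b
  A -> A B | S T0 | T0 C | T0 T1 | T0 T2 | T1 A | T2 B | a | b
  B -> T0 X3 | a
  C -> S T0 | T0 C | T0 T2 | T1 A | T2 B | a | b
  T0 -> c
  T1 -> a
  T2 -> b
  X3 -> S T0

CYK table (by increasing span):
  [0..0]={T0}  "c"  orig:{}
  [1..1]={T0}  "c"  orig:{}
  [2..2]={A,B,C,T1}  "a"  orig:{A,B,C}
  [3..3]={T0}  "c"  orig:{}
  [0..1]=∅  "cc"
  [1..2]={A,C,S}  "ca"
  [2..3]=∅  "ac"
  [0..2]={A,C,S}  "cca"
  [1..3]={A,C,S,X3}  "cac"  orig:{A,C,S}
  [0..3]={A,B,C,S,X3}  "ccac"  orig:{A,B,C,S}

S ∈ T[0,3] ⇒ YES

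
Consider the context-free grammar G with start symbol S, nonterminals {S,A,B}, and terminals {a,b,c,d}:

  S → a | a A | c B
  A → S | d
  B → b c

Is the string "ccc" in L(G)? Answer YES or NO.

CNF form of G:
  S -> T0 A | T1 B | a
  A -> T0 A | T1 B | a | d
  B -> T2 T1
  T0 -> a
  T1 -> c
  T2 -> b

CYK fill:
  [0..0]={T1}  "c"  orig:{}
  [1..1]={T1}  "c"  orig:{}
  [2..2]={T1}  "c"  orig:{}
  [0..1]=∅  "cc"
  [1..2]=∅  "cc"
  [0..2]=∅  "ccc"

S ∉ T[0,2] ⇒ NO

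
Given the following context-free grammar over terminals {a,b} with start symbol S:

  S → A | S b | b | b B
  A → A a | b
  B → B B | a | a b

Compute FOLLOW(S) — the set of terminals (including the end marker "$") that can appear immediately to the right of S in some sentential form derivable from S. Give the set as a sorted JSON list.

FIRST iteration:
round 1:
  A via A→b: +{b}
  B via B→a: +{a}
  S via S→A: +{b}
  FIRST(S)={b}  FIRST(A)={b}  FIRST(B)={a}
round 2: (no change)
  FIRST(S)={b}  FIRST(A)={b}  FIRST(B)={a}

FOLLOW iteration:
initialize: $ ∈ FOLLOW(S)
round 1:
  A→A a: FOLLOW(A) ⊇ FIRST(a) = {a}; new: +{a}
  B→B B: FOLLOW(B) ⊇ FIRST(B) = {a}; new: +{a}
  S→A: FOLLOW(A) ⊇ FOLLOW(S) ⊇ {$}; new: +{$}
  S→S b: FOLLOW(S) ⊇ FIRST(b) = {b}; new: +{b}
  S→b B: FOLLOW(B) ⊇ FOLLOW(S) ⊇ {$,b}; new: +{$,b}
  S: {$,b}  A: {$,a}  B: {$,a,b}
round 2:
  S→A: FOLLOW(A) ⊇ FOLLOW(S) ⊇ {$,b}; new: +{b}
  S: {$,b}  A: {$,a,b}  B: {$,a,b}
round 3: done
  S: {$,b}  A: {$,a,b}  B: {$,a,b}

FOLLOW(S) = ["$", "b"]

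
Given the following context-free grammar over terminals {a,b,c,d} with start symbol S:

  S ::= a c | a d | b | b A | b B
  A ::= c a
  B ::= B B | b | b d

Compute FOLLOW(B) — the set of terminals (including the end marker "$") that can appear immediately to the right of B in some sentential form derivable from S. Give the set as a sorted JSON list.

FIRST sets, iterate to fixpoint:
[1]
  A via A→c a: +{c}
  B via B→b: +{b}
  S via S→a c: +{a}
  S via S→b: +{b}
  S: {a,b}  A: {c}  B: {b}
[2] done
  S: {a,b}  A: {c}  B: {b}

FOLLOW sets:
FOLLOW(S) := {$}
[1]
  B→B B: FOLLOW(B) ⊇ FIRST(B) = {b}; new: +{b}
  S→b A: FOLLOW(A) ⊇ FOLLOW(S) ⊇ {$}; new: +{$}
  S→b B: FOLLOW(B) ⊇ FOLLOW(S) ⊇ {$}; new: +{$}
  S: {$}  A: {$}  B: {$,b}
[2] (stable)
  S: {$}  A: {$}  B: {$,b}

FOLLOW(B) = ["$", "b"]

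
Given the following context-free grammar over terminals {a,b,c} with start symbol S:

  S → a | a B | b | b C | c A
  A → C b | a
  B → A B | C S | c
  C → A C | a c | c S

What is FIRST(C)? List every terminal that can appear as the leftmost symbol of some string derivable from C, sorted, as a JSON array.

FIRST sets, iterate to fixpoint:
[1]
  A via A→a: +{a}
  B via B→A B: +{a}
  B via B→c: +{c}
  C via C→A C: +{a}
  C via C→c S: +{c}
  S via S→a: +{a}
  S via S→b: +{b}
  S via S→c A: +{c}
  FIRST(S)={a,b,c}  FIRST(A)={a}  FIRST(B)={a,c}  FIRST(C)={a,c}
[2]
  A via A→C b: +{c}
  FIRST(S)={a,b,c}  FIRST(A)={a,c}  FIRST(B)={a,c}  FIRST(C)={a,c}
[3] done
  FIRST(S)={a,b,c}  FIRST(A)={a,c}  FIRST(B)={a,c}  FIRST(C)={a,c}

FIRST(C) = ["a", "c"]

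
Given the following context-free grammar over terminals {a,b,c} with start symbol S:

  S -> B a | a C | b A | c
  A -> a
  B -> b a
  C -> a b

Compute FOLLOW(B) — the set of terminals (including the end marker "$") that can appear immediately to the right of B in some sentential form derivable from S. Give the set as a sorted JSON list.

FIRST iteration:
[1]
  A via A→a: +{a}
  B via B→b a: +{b}
  C via C→a b: +{a}
  S via S→B a: +{b}
  S via S→a C: +{a}
  S via S→c: +{c}
  FIRST(S)={a,b,c}  FIRST(A)={a}  FIRST(B)={b}  FIRST(C)={a}
[2] (no change)
  FIRST(S)={a,b,c}  FIRST(A)={a}  FIRST(B)={b}  FIRST(C)={a}

FOLLOW sets:
FOLLOW(S) := {$}
pass 1:
  S→B a: FOLLOW(B) ⊇ FIRST(a) = {a}; new: +{a}
  S→a C: FOLLOW(C) ⊇ FOLLOW(S) ⊇ {$}; new: +{$}
  S→b A: FOLLOW(A) ⊇ FOLLOW(S) ⊇ {$}; new: +{$}
  FOLLOW[S]={$}  FOLLOW[A]={$}  FOLLOW[B]={a}  FOLLOW[C]={$}
pass 2: (stable)
  FOLLOW[S]={$}  FOLLOW[A]={$}  FOLLOW[B]={a}  FOLLOW[C]={$}

FOLLOW(B) = ["a"]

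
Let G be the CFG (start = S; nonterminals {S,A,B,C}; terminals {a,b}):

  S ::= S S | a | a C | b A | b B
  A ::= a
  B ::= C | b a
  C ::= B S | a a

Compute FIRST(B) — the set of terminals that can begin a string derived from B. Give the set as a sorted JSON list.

FIRST sets, iterate to fixpoint:
iter 1:
  A via A→a: +{a}
  B via B→b a: +{b}
  C via C→B S: +{b}
  C via C→a a: +{a}
  S via S→a: +{a}
  S via S→b A: +{b}
  FIRST[S]={a,b}  FIRST[A]={a}  FIRST[B]={b}  FIRST[C]={a,b}
iter 2:
  B via B→C: +{a}
  FIRST[S]={a,b}  FIRST[A]={a}  FIRST[B]={a,b}  FIRST[C]={a,b}
iter 3: (no change)
  FIRST[S]={a,b}  FIRST[A]={a}  FIRST[B]={a,b}  FIRST[C]={a,b}

FIRST(B) = ["a", "b"]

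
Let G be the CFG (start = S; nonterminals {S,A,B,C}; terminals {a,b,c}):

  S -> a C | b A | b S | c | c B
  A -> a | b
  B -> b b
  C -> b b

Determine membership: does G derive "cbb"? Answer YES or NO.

Convert to CNF:
  S -> T0 A | T0 S | T1 C | T2 B | c
  A -> a | b
  B -> T0 T0
  C -> T0 T0
  T0 -> b
  T1 -> a
  T2 -> c

CYK table (by increasing span):
  cell(0,0) c: {S,T2}  orig:{S}
  cell(1,1) b: {A,T0}  orig:{A}
  cell(2,2) b: {A,T0}  orig:{A}
  cell(0,1) cb: ∅
  cell(1,2) bb: {B,C,S}
  cell(0,2) cbb: {S}

S ∈ T[0,2] ⇒ YES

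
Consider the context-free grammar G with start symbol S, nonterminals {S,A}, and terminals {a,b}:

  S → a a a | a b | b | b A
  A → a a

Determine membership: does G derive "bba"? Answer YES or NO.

Convert to CNF:
  S -> T0 T1 | T0 X2 | T1 A | b
  A -> T0 T0
  T0 -> a
  T1 -> b
  X2 -> T0 T0

Fill CYK table bottom-up:
  T[0,0] 'b' = {S,T1}  orig:{S}
  T[1,1] 'b' = {S,T1}  orig:{S}
  T[2,2] 'a' = {T0}  orig:{}
  T[0,1] 'bb' = ∅
  T[1,2] 'ba' = ∅
  T[0,2] 'bba' = ∅

S ∉ T[0,2] ⇒ NO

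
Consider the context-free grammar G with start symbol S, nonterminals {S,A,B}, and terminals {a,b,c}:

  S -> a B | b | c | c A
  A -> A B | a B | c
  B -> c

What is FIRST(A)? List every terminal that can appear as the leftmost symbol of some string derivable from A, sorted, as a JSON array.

Compute FIRST by fixpoint:
iter 1:
  A via A→a B: +{a}
  A via A→c: +{c}
  B via B→c: +{c}
  S via S→a B: +{a}
  S via S→b: +{b}
  S via S→c: +{c}
  FIRST[S]={a,b,c}  FIRST[A]={a,c}  FIRST[B]={c}
iter 2: — fixpoint
  FIRST[S]={a,b,c}  FIRST[A]={a,c}  FIRST[B]={c}

FIRST(A) = ["a", "c"]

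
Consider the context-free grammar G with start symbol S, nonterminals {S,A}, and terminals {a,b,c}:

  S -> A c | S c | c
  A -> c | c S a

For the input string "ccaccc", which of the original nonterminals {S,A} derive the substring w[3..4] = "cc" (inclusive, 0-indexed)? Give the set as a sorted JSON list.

CNF form of G:
  S -> A T0 | S T0 | c
  A -> T0 X2 | c
  T0 -> c
  T1 -> a
  X2 -> S T1

CYK table (by increasing span) (cells [i..j] with 3 ≤ i ≤ j ≤ 4 only):
  T[3,3] 'c' = {A,S,T0}  orig:{A,S}
  T[4,4] 'c' = {A,S,T0}  orig:{A,S}
  T[3,4] 'cc' = {S}

Original NTs in T[3,4] deriving "cc": ["S"]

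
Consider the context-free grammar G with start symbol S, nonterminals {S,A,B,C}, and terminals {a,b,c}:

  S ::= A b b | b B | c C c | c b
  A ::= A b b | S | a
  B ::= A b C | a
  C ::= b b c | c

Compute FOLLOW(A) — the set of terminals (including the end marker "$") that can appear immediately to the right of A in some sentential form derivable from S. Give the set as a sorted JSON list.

Compute FIRST by fixpoint:
iter 1:
  A via A→a: +{a}
  B via B→A b C: +{a}
  C via C→b b c: +{b}
  C via C→c: +{c}
  S via S→A b b: +{a}
  S via S→b B: +{b}
  S via S→c C c: +{c}
  FIRST(S)={a,b,c}  FIRST(A)={a}  FIRST(B)={a}  FIRST(C)={b,c}
iter 2:
  A via A→S: +{b,c}
  B via B→A b C: +{b,c}
  FIRST(S)={a,b,c}  FIRST(A)={a,b,c}  FIRST(B)={a,b,c}  FIRST(C)={b,c}
iter 3: (stable)
  FIRST(S)={a,b,c}  FIRST(A)={a,b,c}  FIRST(B)={a,b,c}  FIRST(C)={b,c}

FOLLOW sets:
seed FOLLOW(S) with $
pass 1:
  A→A b b: FOLLOW(A) ⊇ FIRST(b) = {b}; new: +{b}
  A→S: FOLLOW(S) ⊇ FOLLOW(A) ⊇ {b}; new: +{b}
  S→b B: FOLLOW(B) ⊇ FOLLOW(S) ⊇ {$,b}; new: +{$,b}
  S→c C c: FOLLOW(C) ⊇ FIRST(c) = {c}; new: +{c}
  S: {$,b}  A: {b}  B: {$,b}  C: {c}
pass 2:
  B→A b C: FOLLOW(C) ⊇ FOLLOW(B) ⊇ {$,b}; new: +{$,b}
  S: {$,b}  A: {b}  B: {$,b}  C: {$,b,c}
pass 3: (stable)
  S: {$,b}  A: {b}  B: {$,b}  C: {$,b,c}

FOLLOW(A) = ["b"]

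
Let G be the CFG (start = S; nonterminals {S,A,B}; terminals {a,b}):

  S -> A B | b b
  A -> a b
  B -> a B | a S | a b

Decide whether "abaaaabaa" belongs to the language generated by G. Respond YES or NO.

Convert to CNF:
  S -> A B | T1 T1
  A -> T0 T1
  B -> T0 B | T0 S | T0 T1
  T0 -> a
  T1 -> b

CYK fill:
  [0..0]={T0}  "a"  orig:{}
  [1..1]={T1}  "b"  orig:{}
  [2..2]={T0}  "a"  orig:{}
  [3..3]={T0}  "a"  orig:{}
  [4..4]={T0}  "a"  orig:{}
  [5..5]={T0}  "a"  orig:{}
  [6..6]={T1}  "b"  orig:{}
  [7..7]={T0}  "a"  orig:{}
  [8..8]={T0}  "a"  orig:{}
  [0..1]={A,B}  "ab"
  [1..2]=∅  "ba"
  [2..3]=∅  "aa"
  [3..4]=∅  "aa"
  [4..5]=∅  "aa"
  [5..6]={A,B}  "ab"
  [6..7]=∅  "ba"
  [7..8]=∅  "aa"
  [0..2]=∅  "aba"
  [1..3]=∅  "baa"
  [2..4]=∅  "aaa"
  [3..5]=∅  "aaa"
  [4..6]={B}  "aab"
  [5..7]=∅  "aba"
  [6..8]=∅  "baa"
  [0..3]=∅  "abaa"
  [1..4]=∅  "baaa"
  [2..5]=∅  "aaaa"
  [3..6]={B}  "aaab"
  [4..7]=∅  "aaba"
  [5..8]=∅  "abaa"
  [0..4]=∅  "abaaa"
  [1..5]=∅  "baaaa"
  [2..6]={B}  "aaaab"
  [3..7]=∅  "aaaba"
  [4..8]=∅  "aabaa"
  [0..5]=∅  "abaaaa"
  [1..6]=∅  "baaaab"
  [2..7]=∅  "aaaaba"
  [3..8]=∅  "aaabaa"
  [0..6]={S}  "abaaaab"
  [1..7]=∅  "baaaaba"
  [2..8]=∅  "aaaabaa"
  [0..7]=∅  "abaaaaba"
  [1..8]=∅  "baaaabaa"
  [0..8]=∅  "abaaaabaa"

S ∉ T[0,8] ⇒ NO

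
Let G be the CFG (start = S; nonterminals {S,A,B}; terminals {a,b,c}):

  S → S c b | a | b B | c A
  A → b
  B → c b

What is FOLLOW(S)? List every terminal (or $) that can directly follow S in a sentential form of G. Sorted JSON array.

Compute FIRST by fixpoint:
pass 1:
  A via A→b: +{b}
  B via B→c b: +{c}
  S via S→a: +{a}
  S via S→b B: +{b}
  S via S→c A: +{c}
  FIRST[S]={a,b,c}  FIRST[A]={b}  FIRST[B]={c}
pass 2: done
  FIRST[S]={a,b,c}  FIRST[A]={b}  FIRST[B]={c}

FOLLOW sets:
initialize: $ ∈ FOLLOW(S)
pass 1:
  S→S c b: FOLLOW(S) ⊇ FIRST(c) = {c}; new: +{c}
  S→b B: FOLLOW(B) ⊇ FOLLOW(S) ⊇ {$,c}; new: +{$,c}
  S→c A: FOLLOW(A) ⊇ FOLLOW(S) ⊇ {$,c}; new: +{$,c}
  FOLLOW[S]={$,c}  FOLLOW[A]={$,c}  FOLLOW[B]={$,c}
pass 2: (no change)
  FOLLOW[S]={$,c}  FOLLOW[A]={$,c}  FOLLOW[B]={$,c}

FOLLOW(S) = ["$", "c"]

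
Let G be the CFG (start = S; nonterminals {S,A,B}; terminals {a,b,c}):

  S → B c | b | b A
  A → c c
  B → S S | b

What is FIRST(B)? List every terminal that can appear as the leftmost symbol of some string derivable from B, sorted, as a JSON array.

Compute FIRST by fixpoint:
round 1:
  A via A→c c: +{c}
  B via B→b: +{b}
  S via S→B c: +{b}
  FIRST[S]={b}  FIRST[A]={c}  FIRST[B]={b}
round 2: (no change)
  FIRST[S]={b}  FIRST[A]={c}  FIRST[B]={b}

FIRST(B) = ["b"]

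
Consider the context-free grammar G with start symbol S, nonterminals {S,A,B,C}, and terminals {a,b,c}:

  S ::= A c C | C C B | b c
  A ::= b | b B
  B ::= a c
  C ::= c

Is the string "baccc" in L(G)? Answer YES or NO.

Convert to CNF:
  S -> A X3 | C X4 | T0 T2
  A -> T0 B | b
  B -> T1 T2
  C -> c
  T0 -> b
  T1 -> a
  T2 -> c
  X3 -> T2 C
  X4 -> C B

CYK table (by increasing span):
  cell(0,0) b: {A,T0}  orig:{A}
  cell(1,1) a: {T1}  orig:{}
  cell(2,2) c: {C,T2}  orig:{C}
  cell(3,3) c: {C,T2}  orig:{C}
  cell(4,4) c: {C,T2}  orig:{C}
  cell(0,1) ba: ∅
  cell(1,2) ac: {B}
  cell(2,3) cc: {X3}  orig:{}
  cell(3,4) cc: {X3}  orig:{}
  cell(0,2) bac: {A}
  cell(1,3) acc: ∅
  cell(2,4) ccc: ∅
  cell(0,3) bacc: ∅
  cell(1,4) accc: ∅
  cell(0,4) baccc: {S}

S ∈ T[0,4] ⇒ YES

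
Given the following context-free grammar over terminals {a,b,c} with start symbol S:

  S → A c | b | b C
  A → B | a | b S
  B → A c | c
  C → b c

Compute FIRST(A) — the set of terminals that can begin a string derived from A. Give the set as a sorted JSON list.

FIRST iteration:
round 1:
  A via A→a: +{a}
  A via A→b S: +{b}
  B via B→A c: +{a,b}
  B via B→c: +{c}
  C via C→b c: +{b}
  S via S→A c: +{a,b}
  FIRST(S)={a,b}  FIRST(A)={a,b}  FIRST(B)={a,b,c}  FIRST(C)={b}
round 2:
  A via A→B: +{c}
  S via S→A c: +{c}
  FIRST(S)={a,b,c}  FIRST(A)={a,b,c}  FIRST(B)={a,b,c}  FIRST(C)={b}
round 3: (stable)
  FIRST(S)={a,b,c}  FIRST(A)={a,b,c}  FIRST(B)={a,b,c}  FIRST(C)={b}

FIRST(A) = ["a", "b", "c"]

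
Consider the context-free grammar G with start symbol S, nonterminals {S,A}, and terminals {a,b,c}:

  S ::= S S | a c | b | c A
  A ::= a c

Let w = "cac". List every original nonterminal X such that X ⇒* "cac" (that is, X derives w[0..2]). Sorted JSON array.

Convert to CNF:
  S -> S S | T0 T1 | T1 A | b
  A -> T0 T1
  T0 -> a
  T1 -> c

Fill CYK table bottom-up, restricted to cells inside w[0..2]:
  cell(0,0) c: {T1}  orig:{}
  cell(1,1) a: {T0}  orig:{}
  cell(2,2) c: {T1}  orig:{}
  cell(0,1) ca: ∅
  cell(1,2) ac: {A,S}
  cell(0,2) cac: {S}

Original NTs in T[0,2] deriving "cac": ["S"]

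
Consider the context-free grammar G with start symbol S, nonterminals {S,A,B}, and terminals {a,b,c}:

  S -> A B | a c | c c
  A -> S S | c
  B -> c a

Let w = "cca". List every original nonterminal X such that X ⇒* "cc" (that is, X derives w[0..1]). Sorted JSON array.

CNF form of G:
  S -> A B | T0 T0 | T1 T0
  A -> S S | c
  B -> T0 T1
  T0 -> c
  T1 -> a

CYK fill — only the sub-triangle for w[0..1]:
  [0..0]={A,T0}  "c"  orig:{A}
  [1..1]={A,T0}  "c"  orig:{A}
  [0..1]={S}  "cc"

Original NTs in T[0,1] deriving "cc": ["S"]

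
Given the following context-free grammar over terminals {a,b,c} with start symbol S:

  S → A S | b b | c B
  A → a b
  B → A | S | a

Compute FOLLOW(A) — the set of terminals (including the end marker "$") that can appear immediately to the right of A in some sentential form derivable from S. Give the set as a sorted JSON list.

Compute FIRST by fixpoint:
iter 1:
  A via A→a b: +{a}
  B via B→A: +{a}
  S via S→A S: +{a}
  S via S→b b: +{b}
  S via S→c B: +{c}
  S: {a,b,c}  A: {a}  B: {a}
iter 2:
  B via B→S: +{b,c}
  S: {a,b,c}  A: {a}  B: {a,b,c}
iter 3: (stable)
  S: {a,b,c}  A: {a}  B: {a,b,c}

FOLLOW sets:
seed FOLLOW(S) with $
round 1:
  S→A S: FOLLOW(A) ⊇ FIRST(S) = {a,b,c}; new: +{a,b,c}
  S→c B: FOLLOW(B) ⊇ FOLLOW(S) ⊇ {$}; new: +{$}
  S: {$}  A: {a,b,c}  B: {$}
round 2:
  B→A: FOLLOW(A) ⊇ FOLLOW(B) ⊇ {$}; new: +{$}
  S: {$}  A: {$,a,b,c}  B: {$}
round 3: (no change)
  S: {$}  A: {$,a,b,c}  B: {$}

FOLLOW(A) = ["$", "a", "b", "c"]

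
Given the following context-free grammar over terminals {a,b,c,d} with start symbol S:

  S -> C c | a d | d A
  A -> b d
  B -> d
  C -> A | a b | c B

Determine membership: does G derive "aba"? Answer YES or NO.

CNF form of G:
  S -> C T3 | T1 A | T2 T1
  A -> T0 T1
  B -> d
  C -> T0 T1 | T2 T0 | T3 B
  T0 -> b
  T1 -> d
  T2 -> a
  T3 -> c

CYK fill:
  T[0,0] 'a' = {T2}  orig:{}
  T[1,1] 'b' = {T0}  orig:{}
  T[2,2] 'a' = {T2}  orig:{}
  T[0,1] 'ab' = {C}
  T[1,2] 'ba' = ∅
  T[0,2] 'aba' = ∅

S ∉ T[0,2] ⇒ NO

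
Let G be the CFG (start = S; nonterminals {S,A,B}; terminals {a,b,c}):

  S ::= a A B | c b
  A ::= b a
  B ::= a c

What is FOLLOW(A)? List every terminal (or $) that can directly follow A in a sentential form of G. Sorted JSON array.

FIRST sets, iterate to fixpoint:
iter 1:
  A via A→b a: +{b}
  B via B→a c: +{a}
  S via S→a A B: +{a}
  S via S→c b: +{c}
  FIRST(S)={a,c}  FIRST(A)={b}  FIRST(B)={a}
iter 2: (stable)
  FIRST(S)={a,c}  FIRST(A)={b}  FIRST(B)={a}

FOLLOW sets:
initialize: $ ∈ FOLLOW(S)
iter 1:
  S→a A B: FOLLOW(A) ⊇ FIRST(B) = {a}; new: +{a}
  S→a A B: FOLLOW(B) ⊇ FOLLOW(S) ⊇ {$}; new: +{$}
  FOLLOW[S]={$}  FOLLOW[A]={a}  FOLLOW[B]={$}
iter 2: done
  FOLLOW[S]={$}  FOLLOW[A]={a}  FOLLOW[B]={$}

FOLLOW(A) = ["a"]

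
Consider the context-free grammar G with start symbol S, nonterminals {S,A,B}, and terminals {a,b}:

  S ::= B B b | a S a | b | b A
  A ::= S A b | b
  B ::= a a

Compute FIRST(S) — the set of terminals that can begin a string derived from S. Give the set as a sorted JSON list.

FIRST sets, iterate to fixpoint:
iter 1:
  A via A→b: +{b}
  B via B→a a: +{a}
  S via S→B B b: +{a}
  S via S→b: +{b}
  FIRST(S)={a,b}  FIRST(A)={b}  FIRST(B)={a}
iter 2:
  A via A→S A b: +{a}
  FIRST(S)={a,b}  FIRST(A)={a,b}  FIRST(B)={a}
iter 3: — fixpoint
  FIRST(S)={a,b}  FIRST(A)={a,b}  FIRST(B)={a}

FIRST(S) = ["a", "b"]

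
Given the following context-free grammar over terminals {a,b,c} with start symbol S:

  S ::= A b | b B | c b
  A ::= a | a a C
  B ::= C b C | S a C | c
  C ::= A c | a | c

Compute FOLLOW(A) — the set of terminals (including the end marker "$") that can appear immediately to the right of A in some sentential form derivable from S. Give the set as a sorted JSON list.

FIRST sets, iterate to fixpoint:
[1]
  A via A→a: +{a}
  B via B→c: +{c}
  C via C→A c: +{a}
  C via C→c: +{c}
  S via S→A b: +{a}
  S via S→b B: +{b}
  S via S→c b: +{c}
  S: {a,b,c}  A: {a}  B: {c}  C: {a,c}
[2]
  B via B→C b C: +{a}
  B via B→S a C: +{b}
  S: {a,b,c}  A: {a}  B: {a,b,c}  C: {a,c}
[3] (stable)
  S: {a,b,c}  A: {a}  B: {a,b,c}  C: {a,c}

FOLLOW sets:
FOLLOW(S) := {$}
pass 1:
  B→C b C: FOLLOW(C) ⊇ FIRST(b) = {b}; new: +{b}
  B→S a C: FOLLOW(S) ⊇ FIRST(a) = {a}; new: +{a}
  C→A c: FOLLOW(A) ⊇ FIRST(c) = {c}; new: +{c}
  S→A b: FOLLOW(A) ⊇ FIRST(b) = {b}; new: +{b}
  S→b B: FOLLOW(B) ⊇ FOLLOW(S) ⊇ {$,a}; new: +{$,a}
  S: {$,a}  A: {b,c}  B: {$,a}  C: {b}
pass 2:
  A→a a C: FOLLOW(C) ⊇ FOLLOW(A) ⊇ {b,c}; new: +{c}
  B→C b C: FOLLOW(C) ⊇ FOLLOW(B) ⊇ {$,a}; new: +{$,a}
  S: {$,a}  A: {b,c}  B: {$,a}  C: {$,a,b,c}
pass 3: — fixpoint
  S: {$,a}  A: {b,c}  B: {$,a}  C: {$,a,b,c}

FOLLOW(A) = ["b", "c"]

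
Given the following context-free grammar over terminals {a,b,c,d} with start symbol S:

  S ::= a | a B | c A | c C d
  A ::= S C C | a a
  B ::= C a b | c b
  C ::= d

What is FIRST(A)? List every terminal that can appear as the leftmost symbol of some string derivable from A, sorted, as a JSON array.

FIRST iteration:
[1]
  A via A→a a: +{a}
  B via B→c b: +{c}
  C via C→d: +{d}
  S via S→a: +{a}
  S via S→c A: +{c}
  S: {a,c}  A: {a}  B: {c}  C: {d}
[2]
  A via A→S C C: +{c}
  B via B→C a b: +{d}
  S: {a,c}  A: {a,c}  B: {c,d}  C: {d}
[3] — fixpoint
  S: {a,c}  A: {a,c}  B: {c,d}  C: {d}

FIRST(A) = ["a", "c"]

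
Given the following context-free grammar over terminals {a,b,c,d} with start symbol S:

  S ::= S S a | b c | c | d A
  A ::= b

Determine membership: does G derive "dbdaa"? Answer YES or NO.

Convert to CNF:
  S -> S X4 | T1 T2 | T3 A | c
  A -> b
  T0 -> a
  T1 -> b
  T2 -> c
  T3 -> d
  X4 -> S T0

Fill CYK table bottom-up:
  [0..0]={T3}  "d"  orig:{}
  [1..1]={A,T1}  "b"  orig:{A}
  [2..2]={T3}  "d"  orig:{}
  [3..3]={T0}  "a"  orig:{}
  [4..4]={T0}  "a"  orig:{}
  [0..1]={S}  "db"
  [1..2]=∅  "bd"
  [2..3]=∅  "da"
  [3..4]=∅  "aa"
  [0..2]=∅  "dbd"
  [1..3]=∅  "bda"
  [2..4]=∅  "daa"
  [0..3]=∅  "dbda"
  [1..4]=∅  "bdaa"
  [0..4]=∅  "dbdaa"

S ∉ T[0,4] ⇒ NO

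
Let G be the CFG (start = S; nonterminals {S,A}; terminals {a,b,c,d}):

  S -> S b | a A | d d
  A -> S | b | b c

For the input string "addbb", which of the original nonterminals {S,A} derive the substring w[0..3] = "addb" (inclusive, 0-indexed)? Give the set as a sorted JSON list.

CNF form of G:
  S -> S T0 | T1 A | T3 T3
  A -> S T0 | T0 T2 | T1 A | T3 T3 | b
  T0 -> b
  T1 -> a
  T2 -> c
  T3 -> d

CYK table (by increasing span) — only the sub-triangle for w[0..3]:
  cell(0,0) a: {T1}  orig:{}
  cell(1,1) d: {T3}  orig:{}
  cell(2,2) d: {T3}  orig:{}
  cell(3,3) b: {A,T0}  orig:{A}
  cell(0,1) ad: ∅
  cell(1,2) dd: {A,S}
  cell(2,3) db: ∅
  cell(0,2) add: {A,S}
  cell(1,3) ddb: {A,S}
  cell(0,3) addb: {A,S}

Original NTs in T[0,3] deriving "addb": ["A", "S"]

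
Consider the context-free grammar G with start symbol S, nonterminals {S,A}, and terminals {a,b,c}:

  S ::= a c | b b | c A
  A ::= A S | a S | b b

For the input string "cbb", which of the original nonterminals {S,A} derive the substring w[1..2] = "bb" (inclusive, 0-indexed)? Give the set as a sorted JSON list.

Convert to CNF:
  S -> T0 T2 | T1 T1 | T2 A
  A -> A S | T0 S | T1 T1
  T0 -> a
  T1 -> b
  T2 -> c

CYK fill, restricted to cells inside w[1..2]:
  [1..1]={T1}  "b"  orig:{}
  [2..2]={T1}  "b"  orig:{}
  [1..2]={A,S}  "bb"

Original NTs in T[1,2] deriving "bb": ["A", "S"]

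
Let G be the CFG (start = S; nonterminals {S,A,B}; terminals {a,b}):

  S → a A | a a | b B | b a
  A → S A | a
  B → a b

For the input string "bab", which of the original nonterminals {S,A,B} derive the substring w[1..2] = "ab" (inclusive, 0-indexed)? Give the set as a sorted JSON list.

Convert to CNF:
  S -> T0 A | T0 T0 | T1 B | T1 T0
  A -> S A | a
  B -> T0 T1
  T0 -> a
  T1 -> b

Fill CYK table bottom-up, restricted to cells inside w[1..2]:
  T[1,1] 'a' = {A,T0}  orig:{A}
  T[2,2] 'b' = {T1}  orig:{}
  T[1,2] 'ab' = {B}

Original NTs in T[1,2] deriving "ab": ["B"]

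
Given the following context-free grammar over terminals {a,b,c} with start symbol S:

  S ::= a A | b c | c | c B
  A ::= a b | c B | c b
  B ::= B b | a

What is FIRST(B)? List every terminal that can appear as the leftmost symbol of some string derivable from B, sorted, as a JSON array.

FIRST iteration:
iter 1:
  A via A→a b: +{a}
  A via A→c B: +{c}
  B via B→a: +{a}
  S via S→a A: +{a}
  S via S→b c: +{b}
  S via S→c: +{c}
  FIRST[S]={a,b,c}  FIRST[A]={a,c}  FIRST[B]={a}
iter 2: — fixpoint
  FIRST[S]={a,b,c}  FIRST[A]={a,c}  FIRST[B]={a}

FIRST(B) = ["a"]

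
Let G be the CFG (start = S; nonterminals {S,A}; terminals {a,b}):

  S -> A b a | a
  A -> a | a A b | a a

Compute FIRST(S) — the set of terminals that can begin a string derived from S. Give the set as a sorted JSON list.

Compute FIRST by fixpoint:
pass 1:
  A via A→a: +{a}
  S via S→A b a: +{a}
  FIRST[S]={a}  FIRST[A]={a}
pass 2: (no change)
  FIRST[S]={a}  FIRST[A]={a}

FIRST(S) = ["a"]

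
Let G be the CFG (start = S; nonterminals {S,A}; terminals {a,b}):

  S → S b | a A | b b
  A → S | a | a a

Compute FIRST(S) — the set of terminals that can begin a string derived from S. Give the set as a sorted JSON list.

FIRST iteration:
iter 1:
  A via A→a: +{a}
  S via S→a A: +{a}
  S via S→b b: +{b}
  FIRST(S)={a,b}  FIRST(A)={a}
iter 2:
  A via A→S: +{b}
  FIRST(S)={a,b}  FIRST(A)={a,b}
iter 3: done
  FIRST(S)={a,b}  FIRST(A)={a,b}

FIRST(S) = ["a", "b"]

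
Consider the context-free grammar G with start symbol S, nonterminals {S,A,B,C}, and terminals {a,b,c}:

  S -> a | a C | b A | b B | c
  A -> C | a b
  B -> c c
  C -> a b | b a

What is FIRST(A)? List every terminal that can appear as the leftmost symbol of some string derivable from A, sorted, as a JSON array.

FIRST iteration:
pass 1:
  A via A→a b: +{a}
  B via B→c c: +{c}
  C via C→a b: +{a}
  C via C→b a: +{b}
  S via S→a: +{a}
  S via S→b A: +{b}
  S via S→c: +{c}
  S: {a,b,c}  A: {a}  B: {c}  C: {a,b}
pass 2:
  A via A→C: +{b}
  S: {a,b,c}  A: {a,b}  B: {c}  C: {a,b}
pass 3: (no change)
  S: {a,b,c}  A: {a,b}  B: {c}  C: {a,b}

FIRST(A) = ["a", "b"]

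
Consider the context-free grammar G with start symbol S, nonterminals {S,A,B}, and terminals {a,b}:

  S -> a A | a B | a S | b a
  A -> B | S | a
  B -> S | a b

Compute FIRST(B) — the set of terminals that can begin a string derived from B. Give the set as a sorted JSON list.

FIRST iteration:
iter 1:
  A via A→a: +{a}
  B via B→a b: +{a}
  S via S→a A: +{a}
  S via S→b a: +{b}
  FIRST(S)={a,b}  FIRST(A)={a}  FIRST(B)={a}
iter 2:
  A via A→S: +{b}
  B via B→S: +{b}
  FIRST(S)={a,b}  FIRST(A)={a,b}  FIRST(B)={a,b}
iter 3: (stable)
  FIRST(S)={a,b}  FIRST(A)={a,b}  FIRST(B)={a,b}

FIRST(B) = ["a", "b"]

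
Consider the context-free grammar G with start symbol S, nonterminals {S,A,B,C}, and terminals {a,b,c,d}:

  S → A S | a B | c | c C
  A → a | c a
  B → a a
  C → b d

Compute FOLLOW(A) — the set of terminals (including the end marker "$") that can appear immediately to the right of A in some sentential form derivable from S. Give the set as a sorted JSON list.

FIRST sets, iterate to fixpoint:
round 1:
  A via A→a: +{a}
  A via A→c a: +{c}
  B via B→a a: +{a}
  C via C→b d: +{b}
  S via S→A S: +{a,c}
  S: {a,c}  A: {a,c}  B: {a}  C: {b}
round 2: — fixpoint
  S: {a,c}  A: {a,c}  B: {a}  C: {b}

Compute FOLLOW by fixpoint:
initialize: $ ∈ FOLLOW(S)
[1]
  S→A S: FOLLOW(A) ⊇ FIRST(S) = {a,c}; new: +{a,c}
  S→a B: FOLLOW(B) ⊇ FOLLOW(S) ⊇ {$}; new: +{$}
  S→c C: FOLLOW(C) ⊇ FOLLOW(S) ⊇ {$}; new: +{$}
  FOLLOW[S]={$}  FOLLOW[A]={a,c}  FOLLOW[B]={$}  FOLLOW[C]={$}
[2] done
  FOLLOW[S]={$}  FOLLOW[A]={a,c}  FOLLOW[B]={$}  FOLLOW[C]={$}

FOLLOW(A) = ["a", "c"]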